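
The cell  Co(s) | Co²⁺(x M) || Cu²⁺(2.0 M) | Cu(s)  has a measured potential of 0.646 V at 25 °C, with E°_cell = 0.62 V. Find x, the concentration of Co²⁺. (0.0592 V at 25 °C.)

0.26 M

From the Nernst equation, log Q = n(E° − E)/0.0592 = 2(0.62 − 0.646)/0.0592 = -0.878, so Q = 0.132.
With Q = [Co²⁺]/[Cu²⁺] and the known concentrations, [Co²⁺] in the numerator gives [Co²⁺] = 0.26 M.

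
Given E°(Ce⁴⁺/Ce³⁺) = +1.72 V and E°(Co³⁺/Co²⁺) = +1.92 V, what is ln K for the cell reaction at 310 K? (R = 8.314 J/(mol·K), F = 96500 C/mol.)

ln K = 7.5

E°_cell = +1.92 − (+1.72) = 0.20 V, with n = 1 electron transferred.
At equilibrium E = 0, so the Nernst equation gives ln K = nFE°/RT = (1)(96500)(0.20)/((8.314)(310)) = 7.49.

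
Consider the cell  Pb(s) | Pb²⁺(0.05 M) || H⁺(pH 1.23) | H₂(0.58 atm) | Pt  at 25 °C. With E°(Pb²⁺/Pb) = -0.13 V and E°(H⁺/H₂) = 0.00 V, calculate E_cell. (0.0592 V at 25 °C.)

0.10 V

The hydrogen couple is the cathode, so E°_cell = 0.13 V; n = 2.
[H⁺] = 10^(−1.23) = 0.059 M, and Q = [Pb²⁺]·P(H₂) / [H⁺]^2 = 8.36.
E = E° − (0.0592/2) log Q = 0.13 − (0.0592/2)(0.922) = 0.103 V.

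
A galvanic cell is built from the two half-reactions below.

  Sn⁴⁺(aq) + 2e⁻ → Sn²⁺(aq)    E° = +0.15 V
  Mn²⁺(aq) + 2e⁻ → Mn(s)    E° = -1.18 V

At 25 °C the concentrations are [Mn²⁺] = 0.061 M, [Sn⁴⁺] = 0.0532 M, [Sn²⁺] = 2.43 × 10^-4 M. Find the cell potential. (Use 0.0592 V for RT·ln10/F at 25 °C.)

1.44 V

The Sn⁴⁺/Sn²⁺ couple has the higher reduction potential and acts as the cathode, so E°_cell = +0.15 − (-1.18) = 1.33 V.
Balancing electrons gives n = 2; the reaction quotient is Q = [Mn²⁺]·[Sn²⁺]/[Sn⁴⁺] = 2.79 × 10^-4.
At 25 °C, E = E° − (0.0592/n) log Q = 1.33 − (0.0592/2)(-3.555) = 1.330 + 0.105 = 1.435 V.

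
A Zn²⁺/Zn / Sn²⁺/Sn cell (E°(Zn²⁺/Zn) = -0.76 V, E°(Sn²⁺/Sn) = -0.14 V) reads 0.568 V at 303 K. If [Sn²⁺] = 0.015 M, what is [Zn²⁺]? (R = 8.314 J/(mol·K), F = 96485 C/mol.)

From the Nernst equation, ln Q = nF(E° − E)/RT = 2×96485×(0.62 − 0.568)/(8.314×303) = 3.983, so Q = 53.7.
With Q = [Zn²⁺]/[Sn²⁺] and the known concentrations, [Zn²⁺] in the numerator gives [Zn²⁺] = 0.81 M.

0.81 M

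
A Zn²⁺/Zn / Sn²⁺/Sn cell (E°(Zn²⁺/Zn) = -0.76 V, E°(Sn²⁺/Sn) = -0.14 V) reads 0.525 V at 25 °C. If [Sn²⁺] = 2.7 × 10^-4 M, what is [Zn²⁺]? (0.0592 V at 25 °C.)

From the Nernst equation, log Q = n(E° − E)/0.0592 = 2(0.62 − 0.525)/0.0592 = 3.209, so Q = 1620.
With Q = [Zn²⁺]/[Sn²⁺] and the known concentrations, [Zn²⁺] in the numerator gives [Zn²⁺] = 0.44 M.

0.44 M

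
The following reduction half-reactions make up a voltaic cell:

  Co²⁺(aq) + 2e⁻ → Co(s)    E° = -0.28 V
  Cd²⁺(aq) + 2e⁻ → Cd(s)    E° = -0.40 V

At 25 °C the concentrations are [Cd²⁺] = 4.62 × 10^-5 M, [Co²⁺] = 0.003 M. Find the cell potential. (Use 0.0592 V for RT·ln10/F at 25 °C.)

The Co²⁺/Co couple has the higher reduction potential and acts as the cathode, so E°_cell = -0.28 − (-0.40) = 0.12 V.
Balancing electrons gives n = 2; the reaction quotient is Q = [Cd²⁺]/[Co²⁺] = 0.0154.
At 25 °C, E = E° − (0.0592/n) log Q = 0.12 − (0.0592/2)(-1.812) = 0.120 + 0.054 = 0.174 V.

0.174 V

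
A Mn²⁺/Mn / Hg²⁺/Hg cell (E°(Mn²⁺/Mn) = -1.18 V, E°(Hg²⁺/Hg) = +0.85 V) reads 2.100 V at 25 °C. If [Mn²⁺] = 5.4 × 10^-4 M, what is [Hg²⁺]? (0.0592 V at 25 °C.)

From the Nernst equation, log Q = n(E° − E)/0.0592 = 2(2.03 − 2.100)/0.0592 = -2.365, so Q = 0.00432.
With Q = [Mn²⁺]/[Hg²⁺] and the known concentrations, [Hg²⁺] in the denominator gives [Hg²⁺] = 0.13 M.

0.13 M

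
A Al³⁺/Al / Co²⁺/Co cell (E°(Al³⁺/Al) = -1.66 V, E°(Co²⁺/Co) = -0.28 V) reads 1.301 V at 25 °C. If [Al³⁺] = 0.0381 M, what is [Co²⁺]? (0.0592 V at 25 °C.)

2.4 × 10^-4 M

From the Nernst equation, log Q = n(E° − E)/0.0592 = 6(1.38 − 1.301)/0.0592 = 8.007, so Q = 1.02 × 10^8.
With Q = [Al³⁺]^2/[Co²⁺]^3 and the known concentrations, [Co²⁺]^3 in the denominator gives [Co²⁺] = 2.4 × 10^-4 M.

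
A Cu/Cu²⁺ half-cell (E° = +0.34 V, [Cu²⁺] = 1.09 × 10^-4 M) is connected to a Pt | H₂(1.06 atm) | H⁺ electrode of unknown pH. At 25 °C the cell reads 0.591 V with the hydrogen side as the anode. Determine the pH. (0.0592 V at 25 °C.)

E°_cell = 0.34 V and n = 2.
log Q = n(E° − E)/0.0592 = 2×(0.34 − 0.591)/0.0592 = -8.480.
With Q = [H⁺]^2 / ([Cu²⁺]·P(H₂)), solving for [H⁺] gives log[H⁺] = -6.208, so pH = 6.21.

pH = 6.21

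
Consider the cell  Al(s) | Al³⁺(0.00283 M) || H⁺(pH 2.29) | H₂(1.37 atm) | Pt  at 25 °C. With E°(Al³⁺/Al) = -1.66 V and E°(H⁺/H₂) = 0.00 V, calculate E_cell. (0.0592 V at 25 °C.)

The hydrogen couple is the cathode, so E°_cell = 1.66 V; n = 6.
[H⁺] = 10^(−2.29) = 0.0051 M, and Q = [Al³⁺]^2·P(H₂)^3 / [H⁺]^6 = 1.13 × 10^9.
E = E° − (0.0592/6) log Q = 1.66 − (0.0592/6)(9.054) = 1.571 V.

1.57 V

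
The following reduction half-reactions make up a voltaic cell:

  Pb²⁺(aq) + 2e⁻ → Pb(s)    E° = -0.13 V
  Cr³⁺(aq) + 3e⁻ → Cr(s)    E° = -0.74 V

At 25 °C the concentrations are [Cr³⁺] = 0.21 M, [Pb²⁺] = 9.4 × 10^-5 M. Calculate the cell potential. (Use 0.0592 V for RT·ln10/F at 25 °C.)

The Pb²⁺/Pb couple has the higher reduction potential and acts as the cathode, so E°_cell = -0.13 − (-0.74) = 0.61 V.
Balancing electrons gives n = 6; the reaction quotient is Q = [Cr³⁺]^2/[Pb²⁺]^3 = 5.31 × 10^10.
At 25 °C, E = E° − (0.0592/n) log Q = 0.61 − (0.0592/6)(10.725) = 0.610 − 0.106 = 0.504 V.

0.504 V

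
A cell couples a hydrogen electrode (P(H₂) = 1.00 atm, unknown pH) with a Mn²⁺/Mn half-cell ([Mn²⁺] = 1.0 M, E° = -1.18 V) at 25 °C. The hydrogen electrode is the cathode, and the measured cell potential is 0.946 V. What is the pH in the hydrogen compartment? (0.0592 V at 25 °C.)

pH = 3.95

E°_cell = 1.18 V and n = 2.
log Q = n(E° − E)/0.0592 = 2×(1.18 − 0.946)/0.0592 = 7.905.
With Q = [Mn²⁺]·P(H₂) / [H⁺]^2, solving for [H⁺] gives log[H⁺] = -3.953, so pH = 3.95.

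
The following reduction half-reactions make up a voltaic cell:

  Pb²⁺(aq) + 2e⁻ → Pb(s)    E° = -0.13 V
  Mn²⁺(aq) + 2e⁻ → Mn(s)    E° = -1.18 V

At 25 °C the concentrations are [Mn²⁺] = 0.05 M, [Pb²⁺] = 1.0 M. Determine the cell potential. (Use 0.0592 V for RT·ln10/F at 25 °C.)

1.09 V

The Pb²⁺/Pb couple has the higher reduction potential and acts as the cathode, so E°_cell = -0.13 − (-1.18) = 1.05 V.
Balancing electrons gives n = 2; the reaction quotient is Q = [Mn²⁺]/[Pb²⁺] = 0.0500.
At 25 °C, E = E° − (0.0592/n) log Q = 1.05 − (0.0592/2)(-1.301) = 1.050 + 0.039 = 1.089 V.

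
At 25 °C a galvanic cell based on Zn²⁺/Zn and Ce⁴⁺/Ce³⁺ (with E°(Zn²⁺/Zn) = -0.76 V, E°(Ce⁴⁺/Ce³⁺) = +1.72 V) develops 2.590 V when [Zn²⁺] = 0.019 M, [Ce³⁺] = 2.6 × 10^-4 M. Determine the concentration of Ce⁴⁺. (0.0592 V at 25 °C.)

From the Nernst equation, log Q = n(E° − E)/0.0592 = 2(2.48 − 2.590)/0.0592 = -3.716, so Q = 1.92 × 10^-4.
With Q = [Zn²⁺]·[Ce³⁺]^2/[Ce⁴⁺]^2 and the known concentrations, [Ce⁴⁺]^2 in the denominator gives [Ce⁴⁺] = 0.0026 M.

0.0026 M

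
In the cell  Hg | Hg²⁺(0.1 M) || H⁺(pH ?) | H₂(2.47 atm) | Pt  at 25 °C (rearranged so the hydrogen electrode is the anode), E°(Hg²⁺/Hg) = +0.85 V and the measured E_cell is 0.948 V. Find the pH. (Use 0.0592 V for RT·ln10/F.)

pH = 1.96

E°_cell = 0.85 V and n = 2.
log Q = n(E° − E)/0.0592 = 2×(0.85 − 0.948)/0.0592 = -3.311.
With Q = [H⁺]^2 / ([Hg²⁺]·P(H₂)), solving for [H⁺] gives log[H⁺] = -1.959, so pH = 1.96.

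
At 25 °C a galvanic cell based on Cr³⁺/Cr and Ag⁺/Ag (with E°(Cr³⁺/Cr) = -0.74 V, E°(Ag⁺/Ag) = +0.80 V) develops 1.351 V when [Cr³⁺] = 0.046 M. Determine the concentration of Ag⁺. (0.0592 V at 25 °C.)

From the Nernst equation, log Q = n(E° − E)/0.0592 = 3(1.54 − 1.351)/0.0592 = 9.578, so Q = 3.78 × 10^9.
With Q = [Cr³⁺]/[Ag⁺]^3 and the known concentrations, [Ag⁺]^3 in the denominator gives [Ag⁺] = 2.3 × 10^-4 M.

2.3 × 10^-4 M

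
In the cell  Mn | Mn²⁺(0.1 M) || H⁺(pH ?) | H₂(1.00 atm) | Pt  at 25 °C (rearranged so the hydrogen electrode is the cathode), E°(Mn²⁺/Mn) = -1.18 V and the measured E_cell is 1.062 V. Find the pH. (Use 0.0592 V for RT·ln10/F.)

E°_cell = 1.18 V and n = 2.
log Q = n(E° − E)/0.0592 = 2×(1.18 − 1.062)/0.0592 = 3.986.
With Q = [Mn²⁺]·P(H₂) / [H⁺]^2, solving for [H⁺] gives log[H⁺] = -2.493, so pH = 2.49.

pH = 2.49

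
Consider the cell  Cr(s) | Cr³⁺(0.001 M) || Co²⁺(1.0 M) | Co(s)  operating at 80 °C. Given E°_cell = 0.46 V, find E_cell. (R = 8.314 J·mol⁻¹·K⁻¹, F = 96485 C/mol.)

0.530 V

Balancing electrons gives n = 6; the reaction quotient is Q = [Cr³⁺]^2/[Co²⁺]^3 = 1 × 10^-6.
E = E° − (RT/nF) ln Q = 0.46 − (8.314×353)/(6×96485) × (-13.816) = 0.460 + 0.070 = 0.530 V.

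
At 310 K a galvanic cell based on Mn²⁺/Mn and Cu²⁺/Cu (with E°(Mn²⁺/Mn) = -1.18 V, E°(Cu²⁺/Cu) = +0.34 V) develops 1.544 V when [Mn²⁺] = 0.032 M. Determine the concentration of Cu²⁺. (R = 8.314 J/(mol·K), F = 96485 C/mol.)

From the Nernst equation, ln Q = nF(E° − E)/RT = 2×96485×(1.52 − 1.544)/(8.314×310) = -1.797, so Q = 0.166.
With Q = [Mn²⁺]/[Cu²⁺] and the known concentrations, [Cu²⁺] in the denominator gives [Cu²⁺] = 0.19 M.

0.19 M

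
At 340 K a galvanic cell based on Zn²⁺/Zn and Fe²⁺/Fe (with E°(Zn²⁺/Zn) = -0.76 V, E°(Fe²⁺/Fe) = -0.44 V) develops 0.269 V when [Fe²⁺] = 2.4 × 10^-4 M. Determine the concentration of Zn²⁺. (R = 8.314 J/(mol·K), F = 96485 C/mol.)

From the Nernst equation, ln Q = nF(E° − E)/RT = 2×96485×(0.32 − 0.269)/(8.314×340) = 3.482, so Q = 32.5.
With Q = [Zn²⁺]/[Fe²⁺] and the known concentrations, [Zn²⁺] in the numerator gives [Zn²⁺] = 0.0078 M.

0.0078 M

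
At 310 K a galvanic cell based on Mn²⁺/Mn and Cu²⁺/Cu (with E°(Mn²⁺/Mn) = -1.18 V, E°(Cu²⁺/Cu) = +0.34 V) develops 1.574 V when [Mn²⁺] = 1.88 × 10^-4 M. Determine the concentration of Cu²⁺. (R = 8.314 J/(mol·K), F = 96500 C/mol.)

0.011 M

From the Nernst equation, ln Q = nF(E° − E)/RT = 2×96500×(1.52 − 1.574)/(8.314×310) = -4.044, so Q = 0.0175.
With Q = [Mn²⁺]/[Cu²⁺] and the known concentrations, [Cu²⁺] in the denominator gives [Cu²⁺] = 0.011 M.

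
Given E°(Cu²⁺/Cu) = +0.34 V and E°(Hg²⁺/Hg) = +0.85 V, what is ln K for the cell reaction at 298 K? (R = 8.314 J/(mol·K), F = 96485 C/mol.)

ln K = 39.7

E°_cell = +0.85 − (+0.34) = 0.51 V, with n = 2 electrons transferred.
At equilibrium E = 0, so the Nernst equation gives ln K = nFE°/RT = (2)(96485)(0.51)/((8.314)(298)) = 39.72.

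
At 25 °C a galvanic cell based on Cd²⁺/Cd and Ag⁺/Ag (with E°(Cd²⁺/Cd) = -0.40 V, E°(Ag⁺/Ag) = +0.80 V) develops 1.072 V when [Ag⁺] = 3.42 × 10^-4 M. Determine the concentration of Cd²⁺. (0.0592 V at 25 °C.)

0.0025 M

From the Nernst equation, log Q = n(E° − E)/0.0592 = 2(1.20 − 1.072)/0.0592 = 4.324, so Q = 2.11 × 10^4.
With Q = [Cd²⁺]/[Ag⁺]^2 and the known concentrations, [Cd²⁺] in the numerator gives [Cd²⁺] = 0.0025 M.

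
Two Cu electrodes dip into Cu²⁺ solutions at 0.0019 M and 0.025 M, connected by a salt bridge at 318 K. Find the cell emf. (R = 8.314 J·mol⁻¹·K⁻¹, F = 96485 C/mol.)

Both half-cells are Cu²⁺/Cu, so E°_cell = 0. The concentrated side is the cathode; the cell reaction moves Cu²⁺ from high to low concentration with n = 2.
Q = [Cu²⁺]_dilute/[Cu²⁺]_conc = 0.0019/0.025 = 0.0760.
E = 0 − (RT/nF) ln Q = −((8.314×318)/(2×96485))(-2.577) = 0.0353 V.

0.035 V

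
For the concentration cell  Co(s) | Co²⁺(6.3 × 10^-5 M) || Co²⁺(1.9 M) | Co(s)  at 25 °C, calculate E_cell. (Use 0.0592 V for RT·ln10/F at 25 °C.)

Both half-cells are Co²⁺/Co, so E°_cell = 0. The concentrated side is the cathode; the cell reaction moves Co²⁺ from high to low concentration with n = 2.
Q = [Co²⁺]_dilute/[Co²⁺]_conc = 6.3 × 10^-5/1.9 = 3.32 × 10^-5.
E = 0 − (0.0592/2) log Q = −(0.0592/2)(-4.479) = 0.1326 V.

0.13 V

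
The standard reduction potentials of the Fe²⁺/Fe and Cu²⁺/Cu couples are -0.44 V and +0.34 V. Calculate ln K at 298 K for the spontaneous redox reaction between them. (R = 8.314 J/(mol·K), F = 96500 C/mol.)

E°_cell = +0.34 − (-0.44) = 0.78 V, with n = 2 electrons transferred.
At equilibrium E = 0, so the Nernst equation gives ln K = nFE°/RT = (2)(96500)(0.78)/((8.314)(298)) = 60.76.

ln K = 60.8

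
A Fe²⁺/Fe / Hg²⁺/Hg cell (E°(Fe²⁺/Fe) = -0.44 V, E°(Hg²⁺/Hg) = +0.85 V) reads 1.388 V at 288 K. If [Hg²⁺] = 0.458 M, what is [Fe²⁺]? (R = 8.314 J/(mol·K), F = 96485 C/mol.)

1.7 × 10^-4 M

From the Nernst equation, ln Q = nF(E° − E)/RT = 2×96485×(1.29 − 1.388)/(8.314×288) = -7.898, so Q = 3.72 × 10^-4.
With Q = [Fe²⁺]/[Hg²⁺] and the known concentrations, [Fe²⁺] in the numerator gives [Fe²⁺] = 1.7 × 10^-4 M.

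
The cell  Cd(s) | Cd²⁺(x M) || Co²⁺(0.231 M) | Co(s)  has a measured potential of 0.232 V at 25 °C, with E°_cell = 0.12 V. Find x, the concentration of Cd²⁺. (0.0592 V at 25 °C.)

3.8 × 10^-5 M

From the Nernst equation, log Q = n(E° − E)/0.0592 = 2(0.12 − 0.232)/0.0592 = -3.784, so Q = 1.65 × 10^-4.
With Q = [Cd²⁺]/[Co²⁺] and the known concentrations, [Cd²⁺] in the numerator gives [Cd²⁺] = 3.8 × 10^-5 M.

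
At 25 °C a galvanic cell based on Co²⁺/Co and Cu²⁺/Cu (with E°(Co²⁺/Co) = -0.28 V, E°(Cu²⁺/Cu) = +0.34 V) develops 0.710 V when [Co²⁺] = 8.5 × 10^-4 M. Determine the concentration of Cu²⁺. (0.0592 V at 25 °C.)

0.93 M

From the Nernst equation, log Q = n(E° − E)/0.0592 = 2(0.62 − 0.710)/0.0592 = -3.041, so Q = 9.11 × 10^-4.
With Q = [Co²⁺]/[Cu²⁺] and the known concentrations, [Cu²⁺] in the denominator gives [Cu²⁺] = 0.93 M.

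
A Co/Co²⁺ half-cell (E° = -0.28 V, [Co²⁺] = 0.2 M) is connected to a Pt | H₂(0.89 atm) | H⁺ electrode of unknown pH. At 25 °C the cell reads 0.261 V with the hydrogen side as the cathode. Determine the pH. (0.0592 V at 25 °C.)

E°_cell = 0.28 V and n = 2.
log Q = n(E° − E)/0.0592 = 2×(0.28 − 0.261)/0.0592 = 0.642.
With Q = [Co²⁺]·P(H₂) / [H⁺]^2, solving for [H⁺] gives log[H⁺] = -0.696, so pH = 0.70.

pH = 0.70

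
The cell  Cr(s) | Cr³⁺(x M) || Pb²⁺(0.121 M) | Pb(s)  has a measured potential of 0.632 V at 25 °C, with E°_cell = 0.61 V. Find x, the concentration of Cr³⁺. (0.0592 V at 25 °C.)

0.0032 M

From the Nernst equation, log Q = n(E° − E)/0.0592 = 6(0.61 − 0.632)/0.0592 = -2.230, so Q = 0.00589.
With Q = [Cr³⁺]^2/[Pb²⁺]^3 and the known concentrations, [Cr³⁺]^2 in the numerator gives [Cr³⁺] = 0.0032 M.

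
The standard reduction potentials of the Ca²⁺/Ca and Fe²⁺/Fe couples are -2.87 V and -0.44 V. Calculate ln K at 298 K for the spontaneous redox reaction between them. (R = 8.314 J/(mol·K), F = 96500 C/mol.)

ln K = 189.3

E°_cell = -0.44 − (-2.87) = 2.43 V, with n = 2 electrons transferred.
At equilibrium E = 0, so the Nernst equation gives ln K = nFE°/RT = (2)(96500)(2.43)/((8.314)(298)) = 189.29.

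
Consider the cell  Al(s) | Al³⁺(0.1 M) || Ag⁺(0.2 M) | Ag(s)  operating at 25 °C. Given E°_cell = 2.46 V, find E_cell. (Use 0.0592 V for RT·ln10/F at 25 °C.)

Balancing electrons gives n = 3; the reaction quotient is Q = [Al³⁺]/[Ag⁺]^3 = 12.5.
At 25 °C, E = E° − (0.0592/n) log Q = 2.46 − (0.0592/3)(1.097) = 2.460 − 0.022 = 2.438 V.

2.44 V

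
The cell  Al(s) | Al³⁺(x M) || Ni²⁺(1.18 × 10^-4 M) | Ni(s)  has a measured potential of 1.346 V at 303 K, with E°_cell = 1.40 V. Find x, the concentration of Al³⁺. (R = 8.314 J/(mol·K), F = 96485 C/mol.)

6.3 × 10^-4 M

From the Nernst equation, ln Q = nF(E° − E)/RT = 6×96485×(1.40 − 1.346)/(8.314×303) = 12.409, so Q = 2.45 × 10^5.
With Q = [Al³⁺]^2/[Ni²⁺]^3 and the known concentrations, [Al³⁺]^2 in the numerator gives [Al³⁺] = 6.3 × 10^-4 M.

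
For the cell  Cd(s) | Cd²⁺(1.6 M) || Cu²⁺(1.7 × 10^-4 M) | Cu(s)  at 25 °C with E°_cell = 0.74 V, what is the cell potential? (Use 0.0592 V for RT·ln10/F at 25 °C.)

Balancing electrons gives n = 2; the reaction quotient is Q = [Cd²⁺]/[Cu²⁺] = 9410.
At 25 °C, E = E° − (0.0592/n) log Q = 0.74 − (0.0592/2)(3.974) = 0.740 − 0.118 = 0.622 V.

0.622 V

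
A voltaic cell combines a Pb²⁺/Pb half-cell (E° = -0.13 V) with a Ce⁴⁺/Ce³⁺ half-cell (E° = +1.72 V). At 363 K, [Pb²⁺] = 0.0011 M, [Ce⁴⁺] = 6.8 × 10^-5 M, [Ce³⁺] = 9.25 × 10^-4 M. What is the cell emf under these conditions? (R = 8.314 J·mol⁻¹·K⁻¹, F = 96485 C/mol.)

1.87 V

The Ce⁴⁺/Ce³⁺ couple has the higher reduction potential and acts as the cathode, so E°_cell = +1.72 − (-0.13) = 1.85 V.
Balancing electrons gives n = 2; the reaction quotient is Q = [Pb²⁺]·[Ce³⁺]^2/[Ce⁴⁺]^2 = 0.204.
E = E° − (RT/nF) ln Q = 1.85 − (8.314×363)/(2×96485) × (-1.592) = 1.850 + 0.025 = 1.875 V.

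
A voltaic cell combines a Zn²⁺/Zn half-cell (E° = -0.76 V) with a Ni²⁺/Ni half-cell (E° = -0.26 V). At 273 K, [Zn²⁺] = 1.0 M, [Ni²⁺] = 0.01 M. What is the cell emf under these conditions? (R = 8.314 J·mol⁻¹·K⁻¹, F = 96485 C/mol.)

0.446 V

The Ni²⁺/Ni couple has the higher reduction potential and acts as the cathode, so E°_cell = -0.26 − (-0.76) = 0.50 V.
Balancing electrons gives n = 2; the reaction quotient is Q = [Zn²⁺]/[Ni²⁺] = 100.
E = E° − (RT/nF) ln Q = 0.50 − (8.314×273)/(2×96485) × (4.605) = 0.500 − 0.054 = 0.446 V.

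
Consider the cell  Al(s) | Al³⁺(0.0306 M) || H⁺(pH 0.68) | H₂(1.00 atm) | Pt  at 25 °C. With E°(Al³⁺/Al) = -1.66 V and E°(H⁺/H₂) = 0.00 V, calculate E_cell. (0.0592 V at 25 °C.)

The hydrogen couple is the cathode, so E°_cell = 1.66 V; n = 6.
[H⁺] = 10^(−0.68) = 0.21 M, and Q = [Al³⁺]^2·P(H₂)^3 / [H⁺]^6 = 11.3.
E = E° − (0.0592/6) log Q = 1.66 − (0.0592/6)(1.051) = 1.650 V.

1.65 V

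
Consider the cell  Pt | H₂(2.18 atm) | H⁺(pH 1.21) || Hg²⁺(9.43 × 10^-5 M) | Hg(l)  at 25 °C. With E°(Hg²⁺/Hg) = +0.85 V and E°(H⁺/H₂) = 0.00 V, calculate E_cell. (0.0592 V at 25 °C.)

0.81 V

The Hg²⁺/Hg couple is the cathode, so E°_cell = 0.85 V; n = 2.
[H⁺] = 10^(−1.21) = 0.062 M, and Q = [H⁺]^2 / ([Hg²⁺]·P(H₂)) = 18.5.
E = E° − (0.0592/2) log Q = 0.85 − (0.0592/2)(1.267) = 0.812 V.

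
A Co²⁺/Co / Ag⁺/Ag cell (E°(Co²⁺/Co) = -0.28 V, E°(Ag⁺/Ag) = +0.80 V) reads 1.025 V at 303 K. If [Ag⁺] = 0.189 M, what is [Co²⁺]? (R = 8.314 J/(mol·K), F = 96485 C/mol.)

From the Nernst equation, ln Q = nF(E° − E)/RT = 2×96485×(1.08 − 1.025)/(8.314×303) = 4.213, so Q = 67.6.
With Q = [Co²⁺]/[Ag⁺]^2 and the known concentrations, [Co²⁺] in the numerator gives [Co²⁺] = 2.4 M.

2.4 M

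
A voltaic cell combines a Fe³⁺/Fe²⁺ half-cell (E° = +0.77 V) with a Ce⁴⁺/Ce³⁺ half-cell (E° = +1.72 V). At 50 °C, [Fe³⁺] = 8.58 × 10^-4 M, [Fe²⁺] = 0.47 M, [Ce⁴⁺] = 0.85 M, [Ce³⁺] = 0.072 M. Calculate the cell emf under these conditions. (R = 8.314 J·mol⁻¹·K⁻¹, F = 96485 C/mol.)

The Ce⁴⁺/Ce³⁺ couple has the higher reduction potential and acts as the cathode, so E°_cell = +1.72 − (+0.77) = 0.95 V.
Balancing electrons gives n = 1; the reaction quotient is Q = [Fe³⁺]·[Ce³⁺]/([Fe²⁺]·[Ce⁴⁺]) = 1.55 × 10^-4.
E = E° − (RT/nF) ln Q = 0.95 − (8.314×323)/(1×96485) × (-8.774) = 0.950 + 0.244 = 1.194 V.

1.19 V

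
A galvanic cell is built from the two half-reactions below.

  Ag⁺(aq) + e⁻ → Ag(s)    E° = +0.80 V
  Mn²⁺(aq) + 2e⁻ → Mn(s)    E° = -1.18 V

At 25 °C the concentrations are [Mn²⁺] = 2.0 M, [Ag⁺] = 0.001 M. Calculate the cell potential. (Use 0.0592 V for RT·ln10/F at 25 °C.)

1.79 V

The Ag⁺/Ag couple has the higher reduction potential and acts as the cathode, so E°_cell = +0.80 − (-1.18) = 1.98 V.
Balancing electrons gives n = 2; the reaction quotient is Q = [Mn²⁺]/[Ag⁺]^2 = 2 × 10^6.
At 25 °C, E = E° − (0.0592/n) log Q = 1.98 − (0.0592/2)(6.301) = 1.980 − 0.187 = 1.793 V.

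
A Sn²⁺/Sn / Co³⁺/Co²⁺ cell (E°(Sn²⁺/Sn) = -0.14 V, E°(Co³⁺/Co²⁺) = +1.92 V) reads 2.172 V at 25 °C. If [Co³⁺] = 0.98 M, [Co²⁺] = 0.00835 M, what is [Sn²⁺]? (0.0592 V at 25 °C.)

2.3 M

From the Nernst equation, log Q = n(E° − E)/0.0592 = 2(2.06 − 2.172)/0.0592 = -3.784, so Q = 1.65 × 10^-4.
With Q = [Sn²⁺]·[Co²⁺]^2/[Co³⁺]^2 and the known concentrations, [Sn²⁺] in the numerator gives [Sn²⁺] = 2.3 M.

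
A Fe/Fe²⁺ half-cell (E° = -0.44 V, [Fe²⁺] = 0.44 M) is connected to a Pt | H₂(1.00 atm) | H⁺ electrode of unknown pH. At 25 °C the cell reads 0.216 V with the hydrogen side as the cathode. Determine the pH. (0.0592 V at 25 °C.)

pH = 3.96

E°_cell = 0.44 V and n = 2.
log Q = n(E° − E)/0.0592 = 2×(0.44 − 0.216)/0.0592 = 7.568.
With Q = [Fe²⁺]·P(H₂) / [H⁺]^2, solving for [H⁺] gives log[H⁺] = -3.962, so pH = 3.96.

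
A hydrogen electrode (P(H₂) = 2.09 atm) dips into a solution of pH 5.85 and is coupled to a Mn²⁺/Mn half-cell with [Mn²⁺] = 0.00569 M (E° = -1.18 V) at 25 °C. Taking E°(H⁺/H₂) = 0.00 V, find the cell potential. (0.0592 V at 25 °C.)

0.89 V

The hydrogen couple is the cathode, so E°_cell = 1.18 V; n = 2.
[H⁺] = 10^(−5.85) = 1.4 × 10^-6 M, and Q = [Mn²⁺]·P(H₂) / [H⁺]^2 = 5.96 × 10^9.
E = E° − (0.0592/2) log Q = 1.18 − (0.0592/2)(9.775) = 0.891 V.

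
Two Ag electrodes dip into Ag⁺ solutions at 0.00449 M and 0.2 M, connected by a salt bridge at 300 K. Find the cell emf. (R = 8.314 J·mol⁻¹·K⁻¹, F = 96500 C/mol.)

0.098 V

Both half-cells are Ag⁺/Ag, so E°_cell = 0. The concentrated side is the cathode; the cell reaction moves Ag⁺ from high to low concentration with n = 1.
Q = [Ag⁺]_dilute/[Ag⁺]_conc = 0.00449/0.2 = 0.0224.
E = 0 − (RT/nF) ln Q = −((8.314×300)/(1×96500))(-3.796) = 0.0981 V.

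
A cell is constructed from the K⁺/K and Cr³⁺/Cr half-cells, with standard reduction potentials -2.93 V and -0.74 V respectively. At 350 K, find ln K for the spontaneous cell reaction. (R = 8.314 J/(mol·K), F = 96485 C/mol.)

E°_cell = -0.74 − (-2.93) = 2.19 V, with n = 3 electrons transferred.
At equilibrium E = 0, so the Nernst equation gives ln K = nFE°/RT = (3)(96485)(2.19)/((8.314)(350)) = 217.84.

ln K = 217.8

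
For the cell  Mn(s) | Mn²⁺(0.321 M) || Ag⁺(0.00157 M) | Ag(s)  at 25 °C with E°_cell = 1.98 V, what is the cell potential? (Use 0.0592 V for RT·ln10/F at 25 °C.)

1.83 V

Balancing electrons gives n = 2; the reaction quotient is Q = [Mn²⁺]/[Ag⁺]^2 = 1.3 × 10^5.
At 25 °C, E = E° − (0.0592/n) log Q = 1.98 − (0.0592/2)(5.115) = 1.980 − 0.151 = 1.829 V.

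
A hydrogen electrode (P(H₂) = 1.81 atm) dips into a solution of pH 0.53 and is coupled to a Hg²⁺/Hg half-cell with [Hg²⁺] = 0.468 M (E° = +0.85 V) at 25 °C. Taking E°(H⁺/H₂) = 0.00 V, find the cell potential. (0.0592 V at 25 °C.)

The Hg²⁺/Hg couple is the cathode, so E°_cell = 0.85 V; n = 2.
[H⁺] = 10^(−0.53) = 0.30 M, and Q = [H⁺]^2 / ([Hg²⁺]·P(H₂)) = 0.103.
E = E° − (0.0592/2) log Q = 0.85 − (0.0592/2)(-0.988) = 0.879 V.

0.88 V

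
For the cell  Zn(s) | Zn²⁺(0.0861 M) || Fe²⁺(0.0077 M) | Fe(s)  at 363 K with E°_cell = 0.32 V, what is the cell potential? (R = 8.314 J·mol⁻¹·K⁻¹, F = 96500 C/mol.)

0.282 V

Balancing electrons gives n = 2; the reaction quotient is Q = [Zn²⁺]/[Fe²⁺] = 11.2.
E = E° − (RT/nF) ln Q = 0.32 − (8.314×363)/(2×96500) × (2.414) = 0.320 − 0.038 = 0.282 V.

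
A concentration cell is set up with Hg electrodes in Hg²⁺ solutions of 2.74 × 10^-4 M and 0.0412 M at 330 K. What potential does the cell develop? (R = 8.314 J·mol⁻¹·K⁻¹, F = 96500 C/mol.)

0.071 V

Both half-cells are Hg²⁺/Hg, so E°_cell = 0. The concentrated side is the cathode; the cell reaction moves Hg²⁺ from high to low concentration with n = 2.
Q = [Hg²⁺]_dilute/[Hg²⁺]_conc = 2.74 × 10^-4/0.0412 = 0.00665.
E = 0 − (RT/nF) ln Q = −((8.314×330)/(2×96500))(-5.013) = 0.0713 V.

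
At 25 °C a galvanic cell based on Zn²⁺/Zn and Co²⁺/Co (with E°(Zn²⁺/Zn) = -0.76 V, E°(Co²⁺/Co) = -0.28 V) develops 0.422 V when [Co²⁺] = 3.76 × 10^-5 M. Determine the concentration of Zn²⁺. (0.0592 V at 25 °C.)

0.0034 M

From the Nernst equation, log Q = n(E° − E)/0.0592 = 2(0.48 − 0.422)/0.0592 = 1.959, so Q = 91.1.
With Q = [Zn²⁺]/[Co²⁺] and the known concentrations, [Zn²⁺] in the numerator gives [Zn²⁺] = 0.0034 M.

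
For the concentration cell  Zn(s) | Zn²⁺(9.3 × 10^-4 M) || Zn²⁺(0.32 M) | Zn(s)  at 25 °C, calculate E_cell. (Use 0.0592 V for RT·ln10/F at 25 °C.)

0.075 V

Both half-cells are Zn²⁺/Zn, so E°_cell = 0. The concentrated side is the cathode; the cell reaction moves Zn²⁺ from high to low concentration with n = 2.
Q = [Zn²⁺]_dilute/[Zn²⁺]_conc = 9.3 × 10^-4/0.32 = 0.00291.
E = 0 − (0.0592/2) log Q = −(0.0592/2)(-2.537) = 0.0751 V.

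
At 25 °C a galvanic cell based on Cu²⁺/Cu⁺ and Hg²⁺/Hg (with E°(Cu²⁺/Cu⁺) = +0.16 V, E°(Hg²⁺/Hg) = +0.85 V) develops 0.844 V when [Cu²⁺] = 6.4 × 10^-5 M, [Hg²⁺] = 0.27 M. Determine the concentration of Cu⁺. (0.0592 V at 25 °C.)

0.049 M

From the Nernst equation, log Q = n(E° − E)/0.0592 = 2(0.69 − 0.844)/0.0592 = -5.203, so Q = 6.27 × 10^-6.
With Q = [Cu²⁺]^2/([Cu⁺]^2·[Hg²⁺]) and the known concentrations, [Cu⁺]^2 in the denominator gives [Cu⁺] = 0.049 M.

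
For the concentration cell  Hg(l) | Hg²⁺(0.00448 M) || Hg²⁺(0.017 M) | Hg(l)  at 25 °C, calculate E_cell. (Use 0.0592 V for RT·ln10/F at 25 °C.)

0.017 V

Both half-cells are Hg²⁺/Hg, so E°_cell = 0. The concentrated side is the cathode; the cell reaction moves Hg²⁺ from high to low concentration with n = 2.
Q = [Hg²⁺]_dilute/[Hg²⁺]_conc = 0.00448/0.017 = 0.264.
E = 0 − (0.0592/2) log Q = −(0.0592/2)(-0.579) = 0.0171 V.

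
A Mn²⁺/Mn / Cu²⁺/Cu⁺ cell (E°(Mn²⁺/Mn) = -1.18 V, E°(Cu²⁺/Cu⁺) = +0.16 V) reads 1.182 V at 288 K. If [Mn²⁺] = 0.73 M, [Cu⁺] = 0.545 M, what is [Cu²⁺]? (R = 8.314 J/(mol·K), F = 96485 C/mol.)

From the Nernst equation, ln Q = nF(E° − E)/RT = 2×96485×(1.34 − 1.182)/(8.314×288) = 12.733, so Q = 3.39 × 10^5.
With Q = [Mn²⁺]·[Cu⁺]^2/[Cu²⁺]^2 and the known concentrations, [Cu²⁺]^2 in the denominator gives [Cu²⁺] = 8 × 10^-4 M.

8 × 10^-4 M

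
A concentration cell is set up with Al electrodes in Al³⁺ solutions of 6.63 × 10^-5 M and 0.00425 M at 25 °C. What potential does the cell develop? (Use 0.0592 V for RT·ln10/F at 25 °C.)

Both half-cells are Al³⁺/Al, so E°_cell = 0. The concentrated side is the cathode; the cell reaction moves Al³⁺ from high to low concentration with n = 3.
Q = [Al³⁺]_dilute/[Al³⁺]_conc = 6.63 × 10^-5/0.00425 = 0.0156.
E = 0 − (0.0592/3) log Q = −(0.0592/3)(-1.807) = 0.0357 V.

0.036 V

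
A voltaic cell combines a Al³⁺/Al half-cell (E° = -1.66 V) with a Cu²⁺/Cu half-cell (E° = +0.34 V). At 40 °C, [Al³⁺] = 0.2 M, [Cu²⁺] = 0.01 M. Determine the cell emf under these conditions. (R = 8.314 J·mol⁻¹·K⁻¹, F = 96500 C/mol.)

1.95 V

The Cu²⁺/Cu couple has the higher reduction potential and acts as the cathode, so E°_cell = +0.34 − (-1.66) = 2.00 V.
Balancing electrons gives n = 6; the reaction quotient is Q = [Al³⁺]^2/[Cu²⁺]^3 = 4 × 10^4.
E = E° − (RT/nF) ln Q = 2.00 − (8.314×313)/(6×96500) × (10.597) = 2.000 − 0.048 = 1.952 V.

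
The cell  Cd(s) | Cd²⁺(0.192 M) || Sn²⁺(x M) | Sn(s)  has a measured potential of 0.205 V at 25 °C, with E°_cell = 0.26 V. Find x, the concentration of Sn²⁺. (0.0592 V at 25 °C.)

0.0027 M

From the Nernst equation, log Q = n(E° − E)/0.0592 = 2(0.26 − 0.205)/0.0592 = 1.858, so Q = 72.1.
With Q = [Cd²⁺]/[Sn²⁺] and the known concentrations, [Sn²⁺] in the denominator gives [Sn²⁺] = 0.0027 M.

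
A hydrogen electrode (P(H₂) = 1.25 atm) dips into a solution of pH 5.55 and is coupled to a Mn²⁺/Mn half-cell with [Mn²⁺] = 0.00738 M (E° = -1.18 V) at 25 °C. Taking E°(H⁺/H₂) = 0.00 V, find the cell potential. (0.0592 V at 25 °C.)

0.91 V

The hydrogen couple is the cathode, so E°_cell = 1.18 V; n = 2.
[H⁺] = 10^(−5.55) = 2.8 × 10^-6 M, and Q = [Mn²⁺]·P(H₂) / [H⁺]^2 = 1.16 × 10^9.
E = E° − (0.0592/2) log Q = 1.18 − (0.0592/2)(9.065) = 0.912 V.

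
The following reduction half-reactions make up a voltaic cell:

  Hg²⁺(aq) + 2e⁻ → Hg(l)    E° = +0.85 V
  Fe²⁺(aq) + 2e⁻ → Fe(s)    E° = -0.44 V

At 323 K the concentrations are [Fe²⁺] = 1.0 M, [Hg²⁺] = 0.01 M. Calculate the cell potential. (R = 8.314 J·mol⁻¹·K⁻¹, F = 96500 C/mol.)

1.23 V

The Hg²⁺/Hg couple has the higher reduction potential and acts as the cathode, so E°_cell = +0.85 − (-0.44) = 1.29 V.
Balancing electrons gives n = 2; the reaction quotient is Q = [Fe²⁺]/[Hg²⁺] = 100.
E = E° − (RT/nF) ln Q = 1.29 − (8.314×323)/(2×96500) × (4.605) = 1.290 − 0.064 = 1.226 V.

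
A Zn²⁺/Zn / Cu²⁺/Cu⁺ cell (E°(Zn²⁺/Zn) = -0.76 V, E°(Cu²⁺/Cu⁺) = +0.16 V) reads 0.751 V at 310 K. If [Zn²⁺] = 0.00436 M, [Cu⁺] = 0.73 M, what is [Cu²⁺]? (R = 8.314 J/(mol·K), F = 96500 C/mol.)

From the Nernst equation, ln Q = nF(E° − E)/RT = 2×96500×(0.92 − 0.751)/(8.314×310) = 12.655, so Q = 3.13 × 10^5.
With Q = [Zn²⁺]·[Cu⁺]^2/[Cu²⁺]^2 and the known concentrations, [Cu²⁺]^2 in the denominator gives [Cu²⁺] = 8.6 × 10^-5 M.

8.6 × 10^-5 M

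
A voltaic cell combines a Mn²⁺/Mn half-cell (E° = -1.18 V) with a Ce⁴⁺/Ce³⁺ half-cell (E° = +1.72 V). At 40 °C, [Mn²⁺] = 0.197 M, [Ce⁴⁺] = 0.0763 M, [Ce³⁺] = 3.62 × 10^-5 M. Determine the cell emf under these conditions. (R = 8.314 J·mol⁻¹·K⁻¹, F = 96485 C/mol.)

The Ce⁴⁺/Ce³⁺ couple has the higher reduction potential and acts as the cathode, so E°_cell = +1.72 − (-1.18) = 2.90 V.
Balancing electrons gives n = 2; the reaction quotient is Q = [Mn²⁺]·[Ce³⁺]^2/[Ce⁴⁺]^2 = 4.43 × 10^-8.
E = E° − (RT/nF) ln Q = 2.90 − (8.314×313)/(2×96485) × (-16.931) = 2.900 + 0.228 = 3.128 V.

3.13 V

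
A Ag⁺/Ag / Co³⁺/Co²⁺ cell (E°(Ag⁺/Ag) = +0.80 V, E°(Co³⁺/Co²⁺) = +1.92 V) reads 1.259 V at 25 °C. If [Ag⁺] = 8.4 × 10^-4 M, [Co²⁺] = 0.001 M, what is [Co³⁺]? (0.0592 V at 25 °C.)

From the Nernst equation, log Q = n(E° − E)/0.0592 = 1(1.12 − 1.259)/0.0592 = -2.348, so Q = 0.00449.
With Q = [Ag⁺]·[Co²⁺]/[Co³⁺] and the known concentrations, [Co³⁺] in the denominator gives [Co³⁺] = 1.9 × 10^-4 M.

1.9 × 10^-4 M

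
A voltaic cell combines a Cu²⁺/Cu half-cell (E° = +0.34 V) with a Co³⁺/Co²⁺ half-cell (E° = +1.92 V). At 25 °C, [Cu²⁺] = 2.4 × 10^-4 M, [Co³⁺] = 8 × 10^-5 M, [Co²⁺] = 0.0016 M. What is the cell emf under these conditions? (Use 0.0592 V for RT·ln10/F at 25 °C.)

The Co³⁺/Co²⁺ couple has the higher reduction potential and acts as the cathode, so E°_cell = +1.92 − (+0.34) = 1.58 V.
Balancing electrons gives n = 2; the reaction quotient is Q = [Cu²⁺]·[Co²⁺]^2/[Co³⁺]^2 = 0.0960.
At 25 °C, E = E° − (0.0592/n) log Q = 1.58 − (0.0592/2)(-1.018) = 1.580 + 0.030 = 1.610 V.

1.61 V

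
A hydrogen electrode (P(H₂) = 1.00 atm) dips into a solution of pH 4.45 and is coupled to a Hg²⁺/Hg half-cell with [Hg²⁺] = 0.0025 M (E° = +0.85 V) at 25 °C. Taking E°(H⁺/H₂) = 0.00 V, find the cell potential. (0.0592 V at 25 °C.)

The Hg²⁺/Hg couple is the cathode, so E°_cell = 0.85 V; n = 2.
[H⁺] = 10^(−4.45) = 3.5 × 10^-5 M, and Q = [H⁺]^2 / ([Hg²⁺]·P(H₂)) = 5.04 × 10^-7.
E = E° − (0.0592/2) log Q = 0.85 − (0.0592/2)(-6.298) = 1.036 V.

1.04 V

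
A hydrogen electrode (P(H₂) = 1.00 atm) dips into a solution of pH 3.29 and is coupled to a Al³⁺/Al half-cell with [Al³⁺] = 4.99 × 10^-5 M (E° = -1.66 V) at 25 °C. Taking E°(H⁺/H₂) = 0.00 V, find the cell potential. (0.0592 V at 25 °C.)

The hydrogen couple is the cathode, so E°_cell = 1.66 V; n = 6.
[H⁺] = 10^(−3.29) = 5.1 × 10^-4 M, and Q = [Al³⁺]^2·P(H₂)^3 / [H⁺]^6 = 1.37 × 10^11.
E = E° − (0.0592/6) log Q = 1.66 − (0.0592/6)(11.136) = 1.550 V.

1.55 V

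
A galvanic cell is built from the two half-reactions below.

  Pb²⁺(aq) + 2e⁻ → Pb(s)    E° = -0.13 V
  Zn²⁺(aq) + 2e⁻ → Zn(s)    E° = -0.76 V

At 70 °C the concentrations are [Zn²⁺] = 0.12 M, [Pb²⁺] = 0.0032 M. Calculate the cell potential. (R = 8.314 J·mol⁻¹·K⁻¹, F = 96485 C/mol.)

0.576 V

The Pb²⁺/Pb couple has the higher reduction potential and acts as the cathode, so E°_cell = -0.13 − (-0.76) = 0.63 V.
Balancing electrons gives n = 2; the reaction quotient is Q = [Zn²⁺]/[Pb²⁺] = 37.5.
E = E° − (RT/nF) ln Q = 0.63 − (8.314×343)/(2×96485) × (3.624) = 0.630 − 0.054 = 0.576 V.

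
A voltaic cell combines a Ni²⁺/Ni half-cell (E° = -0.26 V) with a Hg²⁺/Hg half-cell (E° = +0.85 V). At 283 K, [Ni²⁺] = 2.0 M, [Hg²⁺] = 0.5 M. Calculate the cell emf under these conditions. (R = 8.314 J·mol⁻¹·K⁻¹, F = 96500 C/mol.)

1.09 V

The Hg²⁺/Hg couple has the higher reduction potential and acts as the cathode, so E°_cell = +0.85 − (-0.26) = 1.11 V.
Balancing electrons gives n = 2; the reaction quotient is Q = [Ni²⁺]/[Hg²⁺] = 4.00.
E = E° − (RT/nF) ln Q = 1.11 − (8.314×283)/(2×96500) × (1.386) = 1.110 − 0.017 = 1.093 V.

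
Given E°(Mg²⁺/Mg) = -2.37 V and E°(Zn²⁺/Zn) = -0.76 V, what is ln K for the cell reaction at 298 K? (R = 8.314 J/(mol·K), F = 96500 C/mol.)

ln K = 125.4

E°_cell = -0.76 − (-2.37) = 1.61 V, with n = 2 electrons transferred.
At equilibrium E = 0, so the Nernst equation gives ln K = nFE°/RT = (2)(96500)(1.61)/((8.314)(298)) = 125.42.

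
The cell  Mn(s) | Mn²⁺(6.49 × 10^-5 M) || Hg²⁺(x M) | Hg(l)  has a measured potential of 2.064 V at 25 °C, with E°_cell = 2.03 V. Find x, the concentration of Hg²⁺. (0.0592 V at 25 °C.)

From the Nernst equation, log Q = n(E° − E)/0.0592 = 2(2.03 − 2.064)/0.0592 = -1.149, so Q = 0.0710.
With Q = [Mn²⁺]/[Hg²⁺] and the known concentrations, [Hg²⁺] in the denominator gives [Hg²⁺] = 9.1 × 10^-4 M.

9.1 × 10^-4 M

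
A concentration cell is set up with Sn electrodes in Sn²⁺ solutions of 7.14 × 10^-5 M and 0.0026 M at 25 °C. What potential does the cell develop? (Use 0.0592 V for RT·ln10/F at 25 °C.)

0.046 V

Both half-cells are Sn²⁺/Sn, so E°_cell = 0. The concentrated side is the cathode; the cell reaction moves Sn²⁺ from high to low concentration with n = 2.
Q = [Sn²⁺]_dilute/[Sn²⁺]_conc = 7.14 × 10^-5/0.0026 = 0.0275.
E = 0 − (0.0592/2) log Q = −(0.0592/2)(-1.561) = 0.0462 V.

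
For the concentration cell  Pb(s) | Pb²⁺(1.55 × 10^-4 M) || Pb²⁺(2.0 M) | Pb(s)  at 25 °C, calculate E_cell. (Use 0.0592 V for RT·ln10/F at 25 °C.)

0.12 V

Both half-cells are Pb²⁺/Pb, so E°_cell = 0. The concentrated side is the cathode; the cell reaction moves Pb²⁺ from high to low concentration with n = 2.
Q = [Pb²⁺]_dilute/[Pb²⁺]_conc = 1.55 × 10^-4/2.0 = 7.75 × 10^-5.
E = 0 − (0.0592/2) log Q = −(0.0592/2)(-4.111) = 0.1217 V.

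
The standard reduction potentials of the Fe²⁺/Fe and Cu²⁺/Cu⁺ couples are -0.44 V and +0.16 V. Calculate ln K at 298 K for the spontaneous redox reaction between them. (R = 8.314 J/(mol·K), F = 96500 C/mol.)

E°_cell = +0.16 − (-0.44) = 0.60 V, with n = 2 electrons transferred.
At equilibrium E = 0, so the Nernst equation gives ln K = nFE°/RT = (2)(96500)(0.60)/((8.314)(298)) = 46.74.

ln K = 46.7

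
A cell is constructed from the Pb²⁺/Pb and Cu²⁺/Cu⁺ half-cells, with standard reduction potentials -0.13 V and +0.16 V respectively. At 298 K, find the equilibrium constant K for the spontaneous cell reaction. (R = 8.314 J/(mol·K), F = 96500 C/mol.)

6.5 × 10^9

E°_cell = +0.16 − (-0.13) = 0.29 V, with n = 2 electrons transferred.
At equilibrium E = 0, so the Nernst equation gives ln K = nFE°/RT = (2)(96500)(0.29)/((8.314)(298)) = 22.59.
K = e^22.59 = 6.5 × 10^9.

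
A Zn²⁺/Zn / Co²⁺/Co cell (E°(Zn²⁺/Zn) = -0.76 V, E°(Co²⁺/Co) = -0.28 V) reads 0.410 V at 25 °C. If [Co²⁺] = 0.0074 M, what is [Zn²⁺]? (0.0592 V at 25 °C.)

1.7 M

From the Nernst equation, log Q = n(E° − E)/0.0592 = 2(0.48 − 0.410)/0.0592 = 2.365, so Q = 232.
With Q = [Zn²⁺]/[Co²⁺] and the known concentrations, [Zn²⁺] in the numerator gives [Zn²⁺] = 1.7 M.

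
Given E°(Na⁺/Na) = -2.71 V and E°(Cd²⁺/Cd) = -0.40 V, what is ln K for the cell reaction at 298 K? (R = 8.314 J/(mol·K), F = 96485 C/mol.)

E°_cell = -0.40 − (-2.71) = 2.31 V, with n = 2 electrons transferred.
At equilibrium E = 0, so the Nernst equation gives ln K = nFE°/RT = (2)(96485)(2.31)/((8.314)(298)) = 179.92.

ln K = 179.9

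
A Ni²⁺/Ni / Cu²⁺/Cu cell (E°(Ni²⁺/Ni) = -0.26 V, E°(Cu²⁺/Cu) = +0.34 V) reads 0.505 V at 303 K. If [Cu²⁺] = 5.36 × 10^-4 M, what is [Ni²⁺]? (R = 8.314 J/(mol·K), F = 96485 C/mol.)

From the Nernst equation, ln Q = nF(E° − E)/RT = 2×96485×(0.60 − 0.505)/(8.314×303) = 7.277, so Q = 1450.
With Q = [Ni²⁺]/[Cu²⁺] and the known concentrations, [Ni²⁺] in the numerator gives [Ni²⁺] = 0.78 M.

0.78 M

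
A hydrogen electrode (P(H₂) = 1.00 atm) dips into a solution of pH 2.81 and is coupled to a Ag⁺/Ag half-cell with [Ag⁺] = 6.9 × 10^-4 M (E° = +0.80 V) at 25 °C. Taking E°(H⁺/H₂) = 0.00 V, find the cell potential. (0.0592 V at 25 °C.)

The Ag⁺/Ag couple is the cathode, so E°_cell = 0.80 V; n = 2.
[H⁺] = 10^(−2.81) = 0.0015 M, and Q = [H⁺]^2 / ([Ag⁺]^2·P(H₂)) = 5.04.
E = E° − (0.0592/2) log Q = 0.80 − (0.0592/2)(0.702) = 0.779 V.

0.78 V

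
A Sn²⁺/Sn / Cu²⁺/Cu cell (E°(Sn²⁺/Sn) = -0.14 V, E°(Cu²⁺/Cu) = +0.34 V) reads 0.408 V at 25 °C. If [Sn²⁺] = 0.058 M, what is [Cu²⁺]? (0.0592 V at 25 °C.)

2.1 × 10^-4 M

From the Nernst equation, log Q = n(E° − E)/0.0592 = 2(0.48 − 0.408)/0.0592 = 2.432, so Q = 271.
With Q = [Sn²⁺]/[Cu²⁺] and the known concentrations, [Cu²⁺] in the denominator gives [Cu²⁺] = 2.1 × 10^-4 M.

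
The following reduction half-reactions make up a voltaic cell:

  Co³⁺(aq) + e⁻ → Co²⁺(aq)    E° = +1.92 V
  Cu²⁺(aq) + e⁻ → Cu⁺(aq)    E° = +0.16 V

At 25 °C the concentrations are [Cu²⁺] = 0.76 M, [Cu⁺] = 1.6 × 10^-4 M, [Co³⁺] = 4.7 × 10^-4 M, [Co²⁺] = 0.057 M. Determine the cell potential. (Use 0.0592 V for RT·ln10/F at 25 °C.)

The Co³⁺/Co²⁺ couple has the higher reduction potential and acts as the cathode, so E°_cell = +1.92 − (+0.16) = 1.76 V.
Balancing electrons gives n = 1; the reaction quotient is Q = [Cu²⁺]·[Co²⁺]/([Cu⁺]·[Co³⁺]) = 5.76 × 10^5.
At 25 °C, E = E° − (0.0592/n) log Q = 1.76 − (0.0592/1)(5.760) = 1.760 − 0.341 = 1.419 V.

1.42 V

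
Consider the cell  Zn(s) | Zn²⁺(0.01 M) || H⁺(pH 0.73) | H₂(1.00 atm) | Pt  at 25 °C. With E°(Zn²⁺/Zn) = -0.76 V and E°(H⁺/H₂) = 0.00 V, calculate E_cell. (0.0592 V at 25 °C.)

The hydrogen couple is the cathode, so E°_cell = 0.76 V; n = 2.
[H⁺] = 10^(−0.73) = 0.19 M, and Q = [Zn²⁺]·P(H₂) / [H⁺]^2 = 0.288.
E = E° − (0.0592/2) log Q = 0.76 − (0.0592/2)(-0.540) = 0.776 V.

0.78 V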